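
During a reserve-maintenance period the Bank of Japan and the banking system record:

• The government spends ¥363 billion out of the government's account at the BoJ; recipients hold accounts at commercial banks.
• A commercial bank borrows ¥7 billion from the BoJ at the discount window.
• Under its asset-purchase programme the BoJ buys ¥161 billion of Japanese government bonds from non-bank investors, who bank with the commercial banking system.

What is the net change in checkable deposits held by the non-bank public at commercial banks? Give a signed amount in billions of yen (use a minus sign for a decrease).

Government spending ¥363 billion: non-bank counterparties' bank balances rise → +¥363B.
Discount-window loan ¥7 billion: the counterparty is a bank, so public deposits are unchanged → 0.
Asset purchase (from non-banks) ¥161 billion: non-bank counterparties' bank balances rise → +¥161B.
Net: 363 + 0 + 161 = +¥524 billion.

+¥524 billion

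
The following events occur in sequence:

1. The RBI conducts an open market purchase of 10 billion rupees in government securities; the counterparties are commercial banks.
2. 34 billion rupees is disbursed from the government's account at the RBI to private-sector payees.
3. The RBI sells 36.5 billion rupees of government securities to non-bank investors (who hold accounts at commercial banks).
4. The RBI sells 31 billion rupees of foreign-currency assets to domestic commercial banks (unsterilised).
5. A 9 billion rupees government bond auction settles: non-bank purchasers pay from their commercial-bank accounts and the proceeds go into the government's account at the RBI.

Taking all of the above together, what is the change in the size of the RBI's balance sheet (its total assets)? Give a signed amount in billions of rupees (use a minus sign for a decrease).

-57.5 billion

OMO purchase (from banks) 10 billion rupees: an RBI asset is acquired → +10B.
Government spending 34 billion rupees: only the composition of liabilities changes → 0.
Asset sale (to non-banks) 36.5 billion rupees: an RBI asset is shed → −36.5B.
FX sale 31 billion rupees: an RBI asset is shed → −31B.
Government account inflow 9 billion rupees: only the composition of liabilities changes → 0.
Net: 10 + 0 − 36.5 − 31 + 0 = -57.5 billion.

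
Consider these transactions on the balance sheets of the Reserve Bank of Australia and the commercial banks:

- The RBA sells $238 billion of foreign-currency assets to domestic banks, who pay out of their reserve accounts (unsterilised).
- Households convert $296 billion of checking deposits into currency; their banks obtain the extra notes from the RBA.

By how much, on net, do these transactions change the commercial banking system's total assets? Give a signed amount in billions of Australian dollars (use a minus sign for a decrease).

-$296 billion

FX sale $238 billion: just an asset swap on bank balance sheets → 0.
Currency withdrawal $296 billion: bank balance sheets shrink → −$296B.
Net: 0 − 296 = -$296 billion.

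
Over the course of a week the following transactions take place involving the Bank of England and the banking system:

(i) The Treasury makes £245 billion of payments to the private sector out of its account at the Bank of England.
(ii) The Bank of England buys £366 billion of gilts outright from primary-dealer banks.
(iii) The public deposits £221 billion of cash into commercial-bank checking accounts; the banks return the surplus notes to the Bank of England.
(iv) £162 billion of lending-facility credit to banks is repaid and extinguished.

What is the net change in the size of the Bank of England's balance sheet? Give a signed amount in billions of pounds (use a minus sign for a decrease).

+£204 billion

Government spending £245 billion: only the composition of liabilities changes → 0.
OMO purchase (from banks) £366 billion: a Bank of England asset is acquired → +£366B.
Currency deposit £221 billion: only the composition of liabilities changes → 0.
Discount-window repayment £162 billion: a Bank of England asset is shed → −£162B.
Net: 0 + 366 + 0 − 162 = +£204 billion.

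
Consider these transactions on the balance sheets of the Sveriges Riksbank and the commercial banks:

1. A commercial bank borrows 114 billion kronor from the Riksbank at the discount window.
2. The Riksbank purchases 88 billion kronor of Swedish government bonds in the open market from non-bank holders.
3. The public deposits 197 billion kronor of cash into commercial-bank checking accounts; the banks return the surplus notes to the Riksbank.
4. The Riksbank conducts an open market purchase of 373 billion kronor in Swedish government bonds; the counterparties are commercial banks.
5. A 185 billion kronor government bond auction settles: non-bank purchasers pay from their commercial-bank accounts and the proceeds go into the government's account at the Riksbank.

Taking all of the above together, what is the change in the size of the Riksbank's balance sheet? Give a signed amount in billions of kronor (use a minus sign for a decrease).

+575 billion

Riksbank balance sheet:
  Assets:      Securities +461B, Loans to banks +114B
  Liabilities: Bank reserves +587B, Currency in circulation −197B, Government deposits +185B
Commercial banking system:
  Assets:      Reserves at CB +587B, Securities −373B
  Liabilities: Checkable deposits +100B, Borrowings from CB +114B
Change in total Riksbank assets = +575 billion.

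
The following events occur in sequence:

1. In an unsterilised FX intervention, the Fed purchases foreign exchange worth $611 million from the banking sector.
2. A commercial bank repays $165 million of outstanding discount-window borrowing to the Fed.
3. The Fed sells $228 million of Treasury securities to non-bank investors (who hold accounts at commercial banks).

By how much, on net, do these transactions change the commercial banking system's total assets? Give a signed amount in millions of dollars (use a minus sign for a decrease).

-$393 million

FX purchase $611 million: just an asset swap on bank balance sheets → 0.
Discount-window repayment $165 million: bank balance sheets shrink → −$165M.
Asset sale (to non-banks) $228 million: bank balance sheets shrink → −$228M.
Net: 0 − 165 − 228 = -$393 million.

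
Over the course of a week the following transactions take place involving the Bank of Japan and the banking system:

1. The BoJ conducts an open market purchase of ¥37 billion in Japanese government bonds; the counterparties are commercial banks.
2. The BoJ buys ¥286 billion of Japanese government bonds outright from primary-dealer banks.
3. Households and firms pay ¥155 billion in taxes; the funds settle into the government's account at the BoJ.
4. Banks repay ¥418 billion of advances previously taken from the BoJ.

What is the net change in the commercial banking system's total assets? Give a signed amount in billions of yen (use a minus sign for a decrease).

BoJ balance sheet:
  Assets:      Securities +¥323B, Loans to banks −¥418B
  Liabilities: Bank reserves −¥250B, Government deposits +¥155B
Commercial banking system:
  Assets:      Reserves at CB −¥250B, Securities −¥323B
  Liabilities: Checkable deposits −¥155B, Borrowings from CB −¥418B
Change in total bank assets = -¥573 billion.

-¥573 billion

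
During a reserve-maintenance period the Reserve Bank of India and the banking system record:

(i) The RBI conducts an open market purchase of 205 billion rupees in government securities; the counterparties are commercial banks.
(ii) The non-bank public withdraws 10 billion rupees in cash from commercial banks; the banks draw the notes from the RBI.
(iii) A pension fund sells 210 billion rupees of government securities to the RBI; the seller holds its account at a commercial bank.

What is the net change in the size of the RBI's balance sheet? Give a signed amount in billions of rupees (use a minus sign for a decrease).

RBI balance sheet:
  Assets:      Securities +415B
  Liabilities: Bank reserves +405B, Currency in circulation +10B
Change in total RBI assets = +415 billion.

+415 billion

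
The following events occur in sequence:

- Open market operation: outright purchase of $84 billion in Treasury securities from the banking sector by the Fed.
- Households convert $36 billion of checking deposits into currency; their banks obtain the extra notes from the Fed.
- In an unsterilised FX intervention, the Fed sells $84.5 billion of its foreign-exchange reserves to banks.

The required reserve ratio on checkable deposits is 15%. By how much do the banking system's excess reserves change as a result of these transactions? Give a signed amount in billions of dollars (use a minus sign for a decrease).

-$31.1 billion

OMO purchase (from banks) $84 billion: reserves +$84B, deposits 0.
Currency withdrawal $36 billion: reserves −$36B, deposits −$36B.
FX sale $84.5 billion: reserves −$84.5B, deposits 0.
Totals: Δreserves = −$36.5B, Δdeposits = −$36B.
Δrequired reserves = 15% × −$36B = −$5.4B.
Δexcess reserves = Δreserves − Δrequired = −$36.5B − (−$5.4B) = -$31.1 billion.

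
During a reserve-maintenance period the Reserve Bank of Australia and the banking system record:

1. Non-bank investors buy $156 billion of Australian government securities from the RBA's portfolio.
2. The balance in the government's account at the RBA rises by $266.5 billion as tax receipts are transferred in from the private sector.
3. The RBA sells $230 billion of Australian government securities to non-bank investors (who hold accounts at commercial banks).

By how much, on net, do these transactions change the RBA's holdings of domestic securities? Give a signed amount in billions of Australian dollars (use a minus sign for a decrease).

RBA balance sheet:
  Assets:      Securities −$386B
  Liabilities: Bank reserves −$652.5B, Government deposits +$266.5B
So the change in the RBA's holdings of domestic securities is -$386 billion.

-$386 billion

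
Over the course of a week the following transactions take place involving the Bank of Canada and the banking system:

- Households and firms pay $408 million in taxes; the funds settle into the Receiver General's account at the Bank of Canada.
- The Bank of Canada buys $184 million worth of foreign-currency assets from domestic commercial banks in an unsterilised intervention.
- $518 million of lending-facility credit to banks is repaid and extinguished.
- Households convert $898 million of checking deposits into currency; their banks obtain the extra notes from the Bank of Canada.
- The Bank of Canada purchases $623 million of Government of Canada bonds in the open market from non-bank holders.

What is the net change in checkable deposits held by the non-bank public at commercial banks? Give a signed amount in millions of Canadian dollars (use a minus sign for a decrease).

-$683 million

Government account inflow $408 million: non-bank counterparties' bank balances fall → −$408M.
FX purchase $184 million: the counterparty is a bank, so public deposits are unchanged → 0.
Discount-window repayment $518 million: the counterparty is a bank, so public deposits are unchanged → 0.
Currency withdrawal $898 million: non-bank counterparties' bank balances fall → −$898M.
Asset purchase (from non-banks) $623 million: non-bank counterparties' bank balances rise → +$623M.
Net: −408 + 0 + 0 − 898 + 623 = -$683 million.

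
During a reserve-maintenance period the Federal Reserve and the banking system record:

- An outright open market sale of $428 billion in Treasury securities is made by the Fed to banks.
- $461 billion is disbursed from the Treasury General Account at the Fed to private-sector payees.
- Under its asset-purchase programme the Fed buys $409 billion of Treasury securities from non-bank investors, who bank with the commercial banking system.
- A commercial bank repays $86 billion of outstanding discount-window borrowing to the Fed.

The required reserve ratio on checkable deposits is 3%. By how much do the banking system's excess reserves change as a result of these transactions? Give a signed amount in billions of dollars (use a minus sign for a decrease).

OMO sale (to banks) $428 billion: reserves −$428B, deposits 0.
Government spending $461 billion: reserves +$461B, deposits +$461B.
Asset purchase (from non-banks) $409 billion: reserves +$409B, deposits +$409B.
Discount-window repayment $86 billion: reserves −$86B, deposits 0.
Totals: Δreserves = +$356B, Δdeposits = +$870B.
Δrequired reserves = 3% × +$870B = +$26.1B.
Δexcess reserves = Δreserves − Δrequired = +$356B − (+$26.1B) = +$329.9 billion.

+$329.9 billion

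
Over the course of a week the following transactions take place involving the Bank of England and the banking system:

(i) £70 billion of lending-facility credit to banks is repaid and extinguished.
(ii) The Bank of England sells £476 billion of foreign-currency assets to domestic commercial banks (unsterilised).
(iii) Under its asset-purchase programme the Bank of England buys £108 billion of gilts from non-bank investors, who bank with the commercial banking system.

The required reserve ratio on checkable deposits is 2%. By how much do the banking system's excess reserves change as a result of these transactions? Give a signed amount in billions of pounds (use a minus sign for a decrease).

-£440.16 billion

Discount-window repayment £70 billion: reserves −£70B, deposits 0.
FX sale £476 billion: reserves −£476B, deposits 0.
Asset purchase (from non-banks) £108 billion: reserves +£108B, deposits +£108B.
Totals: Δreserves = −£438B, Δdeposits = +£108B.
Δrequired reserves = 2% × +£108B = +£2.16B.
Δexcess reserves = Δreserves − Δrequired = −£438B − (+£2.16B) = -£440.16 billion.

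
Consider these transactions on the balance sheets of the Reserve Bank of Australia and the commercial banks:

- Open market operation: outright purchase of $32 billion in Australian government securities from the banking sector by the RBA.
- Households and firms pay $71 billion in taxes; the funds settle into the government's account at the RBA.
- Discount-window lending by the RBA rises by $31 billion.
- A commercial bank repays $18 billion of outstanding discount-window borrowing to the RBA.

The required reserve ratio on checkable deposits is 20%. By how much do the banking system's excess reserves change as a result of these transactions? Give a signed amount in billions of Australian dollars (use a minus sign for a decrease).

OMO purchase (from banks) $32 billion: reserves +$32B, deposits 0.
Government account inflow $71 billion: reserves −$71B, deposits −$71B.
Discount-window loan $31 billion: reserves +$31B, deposits 0.
Discount-window repayment $18 billion: reserves −$18B, deposits 0.
Totals: Δreserves = −$26B, Δdeposits = −$71B.
Δrequired reserves = 20% × −$71B = −$14.2B.
Δexcess reserves = Δreserves − Δrequired = −$26B − (−$14.2B) = -$11.8 billion.

-$11.8 billion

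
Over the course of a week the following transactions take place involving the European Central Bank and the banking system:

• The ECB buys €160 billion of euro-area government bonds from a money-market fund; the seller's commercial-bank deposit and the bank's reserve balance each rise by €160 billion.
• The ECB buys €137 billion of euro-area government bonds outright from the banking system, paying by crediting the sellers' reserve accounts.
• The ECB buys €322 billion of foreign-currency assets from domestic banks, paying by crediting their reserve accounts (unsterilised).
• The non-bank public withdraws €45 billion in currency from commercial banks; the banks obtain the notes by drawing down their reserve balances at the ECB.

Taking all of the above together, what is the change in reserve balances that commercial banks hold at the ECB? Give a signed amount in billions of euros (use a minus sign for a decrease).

Asset purchase (from non-banks) €160 billion: the ECB pays by crediting reserve accounts → +€160B.
OMO purchase (from banks) €137 billion: the ECB pays by crediting reserve accounts → +€137B.
FX purchase €322 billion: the ECB pays by crediting reserve accounts → +€322B.
Currency withdrawal €45 billion: banks swap reserves for currency → −€45B.
Net: 160 + 137 + 322 − 45 = +€574 billion.

+€574 billion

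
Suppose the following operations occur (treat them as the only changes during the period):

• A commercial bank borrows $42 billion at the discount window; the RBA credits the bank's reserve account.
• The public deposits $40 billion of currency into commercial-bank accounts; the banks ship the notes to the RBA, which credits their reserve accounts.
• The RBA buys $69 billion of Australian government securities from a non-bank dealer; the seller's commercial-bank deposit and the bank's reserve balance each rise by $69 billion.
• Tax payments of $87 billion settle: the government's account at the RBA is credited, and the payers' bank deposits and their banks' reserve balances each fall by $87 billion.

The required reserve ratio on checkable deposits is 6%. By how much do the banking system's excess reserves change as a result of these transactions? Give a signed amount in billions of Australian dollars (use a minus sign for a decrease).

Discount-window loan $42 billion: reserves +$42B, deposits 0.
Currency deposit $40 billion: reserves +$40B, deposits +$40B.
Asset purchase (from non-banks) $69 billion: reserves +$69B, deposits +$69B.
Government account inflow $87 billion: reserves −$87B, deposits −$87B.
Totals: Δreserves = +$64B, Δdeposits = +$22B.
Δrequired reserves = 6% × +$22B = +$1.32B.
Δexcess reserves = Δreserves − Δrequired = +$64B − (+$1.32B) = +$62.68 billion.

+$62.68 billion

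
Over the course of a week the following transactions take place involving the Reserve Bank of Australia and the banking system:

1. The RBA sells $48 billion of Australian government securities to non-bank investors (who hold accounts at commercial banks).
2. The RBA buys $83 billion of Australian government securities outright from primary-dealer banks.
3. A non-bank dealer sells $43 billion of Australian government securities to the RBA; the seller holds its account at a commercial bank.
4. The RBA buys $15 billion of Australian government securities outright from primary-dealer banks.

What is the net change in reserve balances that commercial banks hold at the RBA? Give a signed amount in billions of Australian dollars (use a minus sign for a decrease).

+$93 billion

RBA balance sheet:
  Assets:      Securities +$93B
  Liabilities: Bank reserves +$93B
So the change in reserve balances that commercial banks hold at the RBA is +$93 billion.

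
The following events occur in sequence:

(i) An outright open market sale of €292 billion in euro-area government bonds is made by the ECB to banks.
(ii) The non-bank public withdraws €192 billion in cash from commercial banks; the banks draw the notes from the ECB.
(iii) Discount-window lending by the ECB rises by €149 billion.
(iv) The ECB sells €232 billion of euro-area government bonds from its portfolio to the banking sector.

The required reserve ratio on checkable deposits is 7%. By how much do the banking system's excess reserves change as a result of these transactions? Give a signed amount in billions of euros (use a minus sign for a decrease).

-€553.56 billion

OMO sale (to banks) €292 billion: reserves −€292B, deposits 0.
Currency withdrawal €192 billion: reserves −€192B, deposits −€192B.
Discount-window loan €149 billion: reserves +€149B, deposits 0.
OMO sale (to banks) €232 billion: reserves −€232B, deposits 0.
Totals: Δreserves = −€567B, Δdeposits = −€192B.
Δrequired reserves = 7% × −€192B = −€13.44B.
Δexcess reserves = Δreserves − Δrequired = −€567B − (−€13.44B) = -€553.56 billion.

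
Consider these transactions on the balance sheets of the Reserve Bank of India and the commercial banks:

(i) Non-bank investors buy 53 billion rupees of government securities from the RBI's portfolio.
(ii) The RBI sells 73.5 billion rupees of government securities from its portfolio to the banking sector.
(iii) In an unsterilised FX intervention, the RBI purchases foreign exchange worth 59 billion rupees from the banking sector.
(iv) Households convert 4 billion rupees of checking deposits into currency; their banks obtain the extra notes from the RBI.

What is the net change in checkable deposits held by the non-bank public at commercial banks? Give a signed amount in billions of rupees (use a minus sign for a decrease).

-57 billion

Asset sale (to non-banks) 53 billion rupees: non-bank counterparties' bank balances fall → −53B.
OMO sale (to banks) 73.5 billion rupees: the counterparty is a bank, so public deposits are unchanged → 0.
FX purchase 59 billion rupees: the counterparty is a bank, so public deposits are unchanged → 0.
Currency withdrawal 4 billion rupees: non-bank counterparties' bank balances fall → −4B.
Net: −53 + 0 + 0 − 4 = -57 billion.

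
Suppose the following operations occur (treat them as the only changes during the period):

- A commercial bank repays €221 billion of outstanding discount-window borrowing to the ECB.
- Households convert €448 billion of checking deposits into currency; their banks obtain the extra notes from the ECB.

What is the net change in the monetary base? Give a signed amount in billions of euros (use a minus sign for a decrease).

-€221 billion

ECB balance sheet:
  Assets:      Loans to banks −€221B
  Liabilities: Bank reserves −€669B, Currency in circulation +€448B
Monetary base = currency + reserves: +€448B + (−€669B) = -€221 billion.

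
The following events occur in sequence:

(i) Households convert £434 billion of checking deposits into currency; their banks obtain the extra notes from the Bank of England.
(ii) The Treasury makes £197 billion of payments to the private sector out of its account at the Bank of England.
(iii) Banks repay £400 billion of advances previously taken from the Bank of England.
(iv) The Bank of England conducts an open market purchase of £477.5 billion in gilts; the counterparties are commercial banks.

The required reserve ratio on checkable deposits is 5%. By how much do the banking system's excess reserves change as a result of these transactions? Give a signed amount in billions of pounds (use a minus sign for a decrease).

-£147.65 billion

Currency withdrawal £434 billion: reserves −£434B, deposits −£434B.
Government spending £197 billion: reserves +£197B, deposits +£197B.
Discount-window repayment £400 billion: reserves −£400B, deposits 0.
OMO purchase (from banks) £477.5 billion: reserves +£477.5B, deposits 0.
Totals: Δreserves = −£159.5B, Δdeposits = −£237B.
Δrequired reserves = 5% × −£237B = −£11.85B.
Δexcess reserves = Δreserves − Δrequired = −£159.5B − (−£11.85B) = -£147.65 billion.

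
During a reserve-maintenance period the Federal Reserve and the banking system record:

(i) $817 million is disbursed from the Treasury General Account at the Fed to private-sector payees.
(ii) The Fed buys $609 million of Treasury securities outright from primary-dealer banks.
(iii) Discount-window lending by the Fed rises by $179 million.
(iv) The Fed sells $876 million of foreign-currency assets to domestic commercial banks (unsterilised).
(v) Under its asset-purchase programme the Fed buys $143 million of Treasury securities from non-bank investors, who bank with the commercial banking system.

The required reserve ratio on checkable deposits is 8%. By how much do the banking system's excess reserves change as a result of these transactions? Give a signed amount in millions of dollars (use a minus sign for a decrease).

Government spending $817 million: reserves +$817M, deposits +$817M.
OMO purchase (from banks) $609 million: reserves +$609M, deposits 0.
Discount-window loan $179 million: reserves +$179M, deposits 0.
FX sale $876 million: reserves −$876M, deposits 0.
Asset purchase (from non-banks) $143 million: reserves +$143M, deposits +$143M.
Totals: Δreserves = +$872M, Δdeposits = +$960M.
Δrequired reserves = 8% × +$960M = +$76.8M.
Δexcess reserves = Δreserves − Δrequired = +$872M − (+$76.8M) = +$795.2 million.

+$795.2 million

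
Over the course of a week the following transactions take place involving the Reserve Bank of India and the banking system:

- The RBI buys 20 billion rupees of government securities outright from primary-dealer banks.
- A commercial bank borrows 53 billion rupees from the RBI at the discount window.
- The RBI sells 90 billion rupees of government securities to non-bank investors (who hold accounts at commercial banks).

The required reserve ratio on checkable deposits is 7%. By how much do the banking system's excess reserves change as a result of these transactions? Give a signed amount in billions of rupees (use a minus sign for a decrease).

-10.7 billion

OMO purchase (from banks) 20 billion rupees: reserves +20B, deposits 0.
Discount-window loan 53 billion rupees: reserves +53B, deposits 0.
Asset sale (to non-banks) 90 billion rupees: reserves −90B, deposits −90B.
Totals: Δreserves = −17B, Δdeposits = −90B.
Δrequired reserves = 7% × −90B = −6.3B.
Δexcess reserves = Δreserves − Δrequired = −17B − (−6.3B) = -10.7 billion.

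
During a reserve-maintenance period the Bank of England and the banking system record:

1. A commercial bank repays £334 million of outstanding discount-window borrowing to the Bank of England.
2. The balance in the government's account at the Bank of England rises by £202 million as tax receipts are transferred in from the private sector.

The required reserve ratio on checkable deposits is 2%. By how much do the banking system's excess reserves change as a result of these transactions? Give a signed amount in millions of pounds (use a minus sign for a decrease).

Discount-window repayment £334 million: reserves −£334M, deposits 0.
Government account inflow £202 million: reserves −£202M, deposits −£202M.
Totals: Δreserves = −£536M, Δdeposits = −£202M.
Δrequired reserves = 2% × −£202M = −£4.04M.
Δexcess reserves = Δreserves − Δrequired = −£536M − (−£4.04M) = -£531.96 million.

-£531.96 million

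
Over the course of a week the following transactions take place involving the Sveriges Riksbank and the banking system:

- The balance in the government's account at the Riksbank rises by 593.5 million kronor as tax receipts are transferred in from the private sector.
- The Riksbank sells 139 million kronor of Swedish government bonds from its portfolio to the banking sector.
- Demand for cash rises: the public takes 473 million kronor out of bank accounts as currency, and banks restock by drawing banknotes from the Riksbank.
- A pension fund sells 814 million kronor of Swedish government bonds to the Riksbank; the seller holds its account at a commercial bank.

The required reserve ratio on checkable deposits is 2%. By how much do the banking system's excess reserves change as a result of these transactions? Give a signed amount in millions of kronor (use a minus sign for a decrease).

Government account inflow 593.5 million kronor: reserves −593.5M, deposits −593.5M.
OMO sale (to banks) 139 million kronor: reserves −139M, deposits 0.
Currency withdrawal 473 million kronor: reserves −473M, deposits −473M.
Asset purchase (from non-banks) 814 million kronor: reserves +814M, deposits +814M.
Totals: Δreserves = −391.5M, Δdeposits = −252.5M.
Δrequired reserves = 2% × −252.5M = −5.05M.
Δexcess reserves = Δreserves − Δrequired = −391.5M − (−5.05M) = -386.45 million.

-386.45 million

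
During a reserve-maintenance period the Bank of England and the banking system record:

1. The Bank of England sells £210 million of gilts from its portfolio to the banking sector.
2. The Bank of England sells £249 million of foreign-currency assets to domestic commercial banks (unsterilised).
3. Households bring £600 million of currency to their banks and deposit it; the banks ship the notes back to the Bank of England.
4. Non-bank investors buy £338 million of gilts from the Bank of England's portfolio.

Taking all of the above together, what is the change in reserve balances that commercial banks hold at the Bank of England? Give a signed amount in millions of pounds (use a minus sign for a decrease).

-£197 million

OMO sale (to banks) £210 million: the buying banks pay out of their reserve balances → −£210M.
FX sale £249 million: the buying banks pay out of their reserve balances → −£249M.
Currency deposit £600 million: returned notes are swapped for reserve credit → +£600M.
Asset sale (to non-banks) £338 million: the non-bank buyers' banks settle from reserves → −£338M.
Net: −210 − 249 + 600 − 338 = -£197 million.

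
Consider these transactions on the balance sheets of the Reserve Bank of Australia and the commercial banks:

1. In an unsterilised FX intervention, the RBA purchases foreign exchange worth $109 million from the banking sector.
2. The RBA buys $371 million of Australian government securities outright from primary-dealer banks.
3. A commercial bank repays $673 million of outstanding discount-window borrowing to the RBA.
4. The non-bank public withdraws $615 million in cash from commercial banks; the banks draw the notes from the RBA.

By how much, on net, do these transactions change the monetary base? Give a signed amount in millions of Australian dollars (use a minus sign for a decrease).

-$193 million

FX purchase $109 million: RBA balance sheet expands → +$109M.
OMO purchase (from banks) $371 million: RBA balance sheet expands → +$371M.
Discount-window repayment $673 million: RBA balance sheet contracts → −$673M.
Currency withdrawal $615 million: just a shift between currency and reserves — both are base money → 0.
Net: 109 + 371 − 673 + 0 = -$193 million.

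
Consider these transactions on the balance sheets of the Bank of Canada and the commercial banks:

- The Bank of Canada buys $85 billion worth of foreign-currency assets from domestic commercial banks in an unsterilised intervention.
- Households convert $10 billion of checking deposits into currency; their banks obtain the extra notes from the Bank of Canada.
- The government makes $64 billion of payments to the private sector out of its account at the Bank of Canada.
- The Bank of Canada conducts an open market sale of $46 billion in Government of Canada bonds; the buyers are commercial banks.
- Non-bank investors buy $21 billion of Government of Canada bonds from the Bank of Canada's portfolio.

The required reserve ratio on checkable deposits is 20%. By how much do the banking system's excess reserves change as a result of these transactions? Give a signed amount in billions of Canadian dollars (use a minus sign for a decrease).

FX purchase $85 billion: reserves +$85B, deposits 0.
Currency withdrawal $10 billion: reserves −$10B, deposits −$10B.
Government spending $64 billion: reserves +$64B, deposits +$64B.
OMO sale (to banks) $46 billion: reserves −$46B, deposits 0.
Asset sale (to non-banks) $21 billion: reserves −$21B, deposits −$21B.
Totals: Δreserves = +$72B, Δdeposits = +$33B.
Δrequired reserves = 20% × +$33B = +$6.6B.
Δexcess reserves = Δreserves − Δrequired = +$72B − (+$6.6B) = +$65.4 billion.

+$65.4 billion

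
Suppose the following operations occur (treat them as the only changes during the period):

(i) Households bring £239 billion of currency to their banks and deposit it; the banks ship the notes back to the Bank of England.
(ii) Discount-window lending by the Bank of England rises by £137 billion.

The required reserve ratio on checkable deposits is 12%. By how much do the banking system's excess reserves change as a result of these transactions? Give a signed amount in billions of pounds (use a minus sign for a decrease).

Currency deposit £239 billion: reserves +£239B, deposits +£239B.
Discount-window loan £137 billion: reserves +£137B, deposits 0.
Totals: Δreserves = +£376B, Δdeposits = +£239B.
Δrequired reserves = 12% × +£239B = +£28.68B.
Δexcess reserves = Δreserves − Δrequired = +£376B − (+£28.68B) = +£347.32 billion.

+£347.32 billion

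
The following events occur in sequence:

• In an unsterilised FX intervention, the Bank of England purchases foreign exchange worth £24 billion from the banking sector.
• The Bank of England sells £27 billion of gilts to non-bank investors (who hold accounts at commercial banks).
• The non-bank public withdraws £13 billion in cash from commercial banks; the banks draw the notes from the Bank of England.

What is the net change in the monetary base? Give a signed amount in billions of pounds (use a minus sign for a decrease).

-£3 billion

Bank of England balance sheet:
  Assets:      Securities −£27B, Foreign assets +£24B
  Liabilities: Bank reserves −£16B, Currency in circulation +£13B
Commercial banking system:
  Assets:      Reserves at CB −£16B, Foreign assets −£24B
  Liabilities: Checkable deposits −£40B
Monetary base = currency + reserves: +£13B + (−£16B) = -£3 billion.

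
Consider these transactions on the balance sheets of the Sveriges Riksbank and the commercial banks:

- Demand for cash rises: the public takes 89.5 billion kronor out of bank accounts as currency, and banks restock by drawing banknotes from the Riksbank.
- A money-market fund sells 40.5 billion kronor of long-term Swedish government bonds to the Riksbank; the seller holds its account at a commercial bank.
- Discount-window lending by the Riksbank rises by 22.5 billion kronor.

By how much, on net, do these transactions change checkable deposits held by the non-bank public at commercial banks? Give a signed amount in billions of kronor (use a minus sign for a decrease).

-49 billion

Riksbank balance sheet:
  Assets:      Securities +40.5B, Loans to banks +22.5B
  Liabilities: Bank reserves −26.5B, Currency in circulation +89.5B
Commercial banking system:
  Assets:      Reserves at CB −26.5B
  Liabilities: Checkable deposits −49B, Borrowings from CB +22.5B
So the change in checkable deposits held by the non-bank public at commercial banks is -49 billion.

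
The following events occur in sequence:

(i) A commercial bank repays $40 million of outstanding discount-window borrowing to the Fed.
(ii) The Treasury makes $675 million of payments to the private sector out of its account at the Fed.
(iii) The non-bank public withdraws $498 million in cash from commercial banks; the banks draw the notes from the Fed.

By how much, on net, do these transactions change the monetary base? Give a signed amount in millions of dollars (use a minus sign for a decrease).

+$635 million

Fed balance sheet:
  Assets:      Loans to banks −$40M
  Liabilities: Bank reserves +$137M, Currency in circulation +$498M, Government deposits −$675M
Monetary base = currency + reserves: +$498M + (+$137M) = +$635 million.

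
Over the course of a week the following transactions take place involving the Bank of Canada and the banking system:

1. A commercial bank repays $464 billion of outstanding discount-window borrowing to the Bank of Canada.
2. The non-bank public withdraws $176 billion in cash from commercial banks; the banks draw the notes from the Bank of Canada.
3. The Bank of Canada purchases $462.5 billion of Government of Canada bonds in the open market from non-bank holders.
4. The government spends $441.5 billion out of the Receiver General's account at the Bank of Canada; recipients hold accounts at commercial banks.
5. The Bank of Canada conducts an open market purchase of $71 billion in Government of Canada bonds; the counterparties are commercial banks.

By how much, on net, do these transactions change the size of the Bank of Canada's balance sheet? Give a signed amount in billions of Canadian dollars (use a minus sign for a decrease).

Bank of Canada balance sheet:
  Assets:      Securities +$533.5B, Loans to banks −$464B
  Liabilities: Bank reserves +$335B, Currency in circulation +$176B, Government deposits −$441.5B
Commercial banking system:
  Assets:      Reserves at CB +$335B, Securities −$71B
  Liabilities: Checkable deposits +$728B, Borrowings from CB −$464B
Change in total Bank of Canada assets = +$69.5 billion.

+$69.5 billion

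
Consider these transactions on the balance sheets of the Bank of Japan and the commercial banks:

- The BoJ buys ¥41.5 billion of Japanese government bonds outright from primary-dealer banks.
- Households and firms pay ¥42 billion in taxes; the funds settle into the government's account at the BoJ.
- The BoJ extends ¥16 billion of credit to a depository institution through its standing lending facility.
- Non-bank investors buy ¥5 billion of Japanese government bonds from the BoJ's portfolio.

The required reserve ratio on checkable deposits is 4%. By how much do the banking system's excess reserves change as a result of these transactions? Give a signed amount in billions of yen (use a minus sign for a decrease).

+¥12.38 billion

OMO purchase (from banks) ¥41.5 billion: reserves +¥41.5B, deposits 0.
Government account inflow ¥42 billion: reserves −¥42B, deposits −¥42B.
Discount-window loan ¥16 billion: reserves +¥16B, deposits 0.
Asset sale (to non-banks) ¥5 billion: reserves −¥5B, deposits −¥5B.
Totals: Δreserves = +¥10.5B, Δdeposits = −¥47B.
Δrequired reserves = 4% × −¥47B = −¥1.88B.
Δexcess reserves = Δreserves − Δrequired = +¥10.5B − (−¥1.88B) = +¥12.38 billion.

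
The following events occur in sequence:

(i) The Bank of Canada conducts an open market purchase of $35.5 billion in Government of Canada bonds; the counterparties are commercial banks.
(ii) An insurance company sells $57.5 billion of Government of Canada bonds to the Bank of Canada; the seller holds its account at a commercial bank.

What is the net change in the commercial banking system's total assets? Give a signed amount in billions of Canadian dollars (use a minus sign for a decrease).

OMO purchase (from banks) $35.5 billion: just an asset swap on bank balance sheets → 0.
Asset purchase (from non-banks) $57.5 billion: bank balance sheets expand → +$57.5B.
Net: 0 + 57.5 = +$57.5 billion.

+$57.5 billion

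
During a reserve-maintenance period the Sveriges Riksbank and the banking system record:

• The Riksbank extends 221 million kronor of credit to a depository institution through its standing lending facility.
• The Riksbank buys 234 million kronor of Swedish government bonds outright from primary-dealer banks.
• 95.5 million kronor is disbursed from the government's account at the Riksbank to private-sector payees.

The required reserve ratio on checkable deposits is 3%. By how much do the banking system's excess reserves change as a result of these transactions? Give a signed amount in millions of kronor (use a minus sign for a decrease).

+547.635 million

Discount-window loan 221 million kronor: reserves +221M, deposits 0.
OMO purchase (from banks) 234 million kronor: reserves +234M, deposits 0.
Government spending 95.5 million kronor: reserves +95.5M, deposits +95.5M.
Totals: Δreserves = +550.5M, Δdeposits = +95.5M.
Δrequired reserves = 3% × +95.5M = +2.865M.
Δexcess reserves = Δreserves − Δrequired = +550.5M − (+2.865M) = +547.635 million.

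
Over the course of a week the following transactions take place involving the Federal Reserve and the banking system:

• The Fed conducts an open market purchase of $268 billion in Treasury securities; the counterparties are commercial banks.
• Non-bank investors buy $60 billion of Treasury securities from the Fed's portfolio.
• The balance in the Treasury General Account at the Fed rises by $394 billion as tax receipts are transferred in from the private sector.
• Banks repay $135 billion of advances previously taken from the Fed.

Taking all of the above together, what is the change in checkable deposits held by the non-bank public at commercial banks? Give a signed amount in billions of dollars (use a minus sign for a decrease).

-$454 billion

OMO purchase (from banks) $268 billion: the counterparty is a bank, so public deposits are unchanged → 0.
Asset sale (to non-banks) $60 billion: non-bank counterparties' bank balances fall → −$60B.
Government account inflow $394 billion: non-bank counterparties' bank balances fall → −$394B.
Discount-window repayment $135 billion: the counterparty is a bank, so public deposits are unchanged → 0.
Net: 0 − 60 − 394 + 0 = -$454 billion.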